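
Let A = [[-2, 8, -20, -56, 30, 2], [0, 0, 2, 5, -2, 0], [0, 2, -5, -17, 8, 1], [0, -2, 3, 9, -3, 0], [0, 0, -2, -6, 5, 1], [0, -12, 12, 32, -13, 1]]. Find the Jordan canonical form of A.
The characteristic polynomial is det(xI - A) = (x - 2)^5(x + 2), so the eigenvalues are -2 (algebraic multiplicity 1), 2 (algebraic multiplicity 5).

For λ = -2: algebraic multiplicity 1 gives one 1×1 block.

For λ = 2: rank(A - 2I) = 4, rank((A - 2I)^2) = 2, rank((A - 2I)^3) = 1. The eigenspace has dimension 6 - 4 = 2, so there are 2 Jordan blocks; the rank sequence gives block sizes [3, 2].

Assembling the blocks gives the Jordan form J above.

J = [[-2, 0, 0, 0, 0, 0], [0, 2, 1, 0, 0, 0], [0, 0, 2, 1, 0, 0], [0, 0, 0, 2, 0, 0], [0, 0, 0, 0, 2, 1], [0, 0, 0, 0, 0, 2]]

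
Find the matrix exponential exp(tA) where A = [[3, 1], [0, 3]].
A has Jordan form J = [[3, 1], [0, 3]] with A = PJP^{-1}, so e^{tA} = P e^{tJ} P^{-1}.

For a Jordan block J_k(λ), e^{tJ_k(λ)} = e^{λt} · (I + tN + t^2 N^2/2! + ... + t^{k-1} N^{k-1}/(k-1)!) where N is the nilpotent superdiagonal part.

Assembling the blocks and conjugating back gives the entries of e^{tA} as shown above.

e^{tA} = [[e^{3*t}, t*e^{3*t}], [0, e^{3*t}]]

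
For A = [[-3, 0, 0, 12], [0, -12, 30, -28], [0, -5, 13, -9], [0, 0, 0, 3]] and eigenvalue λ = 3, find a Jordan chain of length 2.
We seek v_1 ∈ ker((A - 3I)^2) \ ker(A - 3I), then set v_{i+1} = (A - 3I) v_i.

One such chain is v_1 = [[2, -10, -4, 1]]^T, v_2 = [[0, 2, 1, 0]]^T. Check: (A - 3I) v_2 = [[0, 0, 0, 0]]^T = 0.

v_1 = [[2, -10, -4, 1]]^T, v_2 = [[0, 2, 1, 0]]^T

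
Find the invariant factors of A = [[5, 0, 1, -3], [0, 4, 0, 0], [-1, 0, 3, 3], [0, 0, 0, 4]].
x - 4, x - 4, (x - 4)^2

The Jordan structure of A has elementary divisors (x - 4)^2, (x - 4), (x - 4). Arranging the block sizes at each eigenvalue in decreasing order and taking row products gives the invariant factors.

Invariant factors (smallest first, each dividing the next): x - 4, x - 4, (x - 4)^2.

Check: the last factor (x - 4)^2 is the minimal polynomial, and the product (x - 4)^4 is the characteristic polynomial.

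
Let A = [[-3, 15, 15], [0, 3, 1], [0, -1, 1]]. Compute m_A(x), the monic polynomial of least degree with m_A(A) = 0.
m_A(x) = (x - 2)^2(x + 3)

The characteristic polynomial factors as (x - 2)^2(x + 3). The minimal polynomial is ∏(x - λ)^{k_λ} where k_λ is the size of the largest Jordan block at λ.

For λ = -3: rank(A + 3I) = 2, and the largest Jordan block has size 1 (the smallest k with rank((A + 3I)^k) = rank((A + 3I)^(k+1))).
For λ = 2: rank(A - 2I) = 2, and the largest Jordan block has size 2 (the smallest k with rank((A - 2I)^k) = rank((A - 2I)^(k+1))).

So m_A(x) = (x - 2)^2(x + 3).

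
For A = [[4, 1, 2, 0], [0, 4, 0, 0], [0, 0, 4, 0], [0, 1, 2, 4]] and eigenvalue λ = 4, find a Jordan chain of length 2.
We seek v_1 ∈ ker((A - 4I)^2) \ ker(A - 4I), then set v_{i+1} = (A - 4I) v_i.

One such chain is v_1 = [[-2, 1, 0, -2]]^T, v_2 = [[1, 0, 0, 1]]^T. Check: (A - 4I) v_2 = [[0, 0, 0, 0]]^T = 0.

v_1 = [[-2, 1, 0, -2]]^T, v_2 = [[1, 0, 0, 1]]^T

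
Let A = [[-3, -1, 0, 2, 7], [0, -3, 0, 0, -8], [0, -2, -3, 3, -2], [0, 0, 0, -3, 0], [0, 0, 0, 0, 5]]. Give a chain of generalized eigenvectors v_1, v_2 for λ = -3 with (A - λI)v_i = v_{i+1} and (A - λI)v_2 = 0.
v_1 = [[-2, 1, -2, 0, 0]]^T, v_2 = [[-1, 0, -2, 0, 0]]^T

We seek v_1 ∈ ker((A + 3I)^2) \ ker(A + 3I), then set v_{i+1} = (A + 3I) v_i.

One such chain is v_1 = [[-2, 1, -2, 0, 0]]^T, v_2 = [[-1, 0, -2, 0, 0]]^T. Check: (A + 3I) v_2 = [[0, 0, 0, 0, 0]]^T = 0.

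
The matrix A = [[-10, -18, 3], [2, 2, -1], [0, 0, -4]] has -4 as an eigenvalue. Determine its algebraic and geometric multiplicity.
The characteristic polynomial is (x + 4)^3, so the factor x + 4 appears with exponent 3: the algebraic multiplicity is 3.

rank(A + 4I) = 1, so the eigenspace has dimension 3 - 1 = 2: the geometric multiplicity is 2.

Since 2 < 3, A is not diagonalizable.

algebraic multiplicity 3, geometric multiplicity 2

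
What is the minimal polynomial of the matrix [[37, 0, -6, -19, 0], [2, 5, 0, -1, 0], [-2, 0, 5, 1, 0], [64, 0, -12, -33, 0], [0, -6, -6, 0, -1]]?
The characteristic polynomial factors as (x - 5)^3(x + 1)^2. The minimal polynomial is ∏(x - λ)^{k_λ} where k_λ is the size of the largest Jordan block at λ.

For λ = -1: rank(A + I) = 3, and the largest Jordan block has size 1 (the smallest k with rank((A + I)^k) = rank((A + I)^(k+1))).
For λ = 5: rank(A - 5I) = 3, and the largest Jordan block has size 2 (the smallest k with rank((A - 5I)^k) = rank((A - 5I)^(k+1))).

So m_A(x) = (x - 5)^2(x + 1).

m_A(x) = (x - 5)^2(x + 1)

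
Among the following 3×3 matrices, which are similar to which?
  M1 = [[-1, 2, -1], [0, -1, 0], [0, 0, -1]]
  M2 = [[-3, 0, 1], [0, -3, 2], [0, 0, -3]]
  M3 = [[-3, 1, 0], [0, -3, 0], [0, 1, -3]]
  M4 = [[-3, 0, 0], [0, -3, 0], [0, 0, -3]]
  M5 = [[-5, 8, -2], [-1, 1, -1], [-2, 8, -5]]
Characteristic polynomials: χ_{M1} = (x + 1)^3, χ_{M2} = (x + 3)^3, χ_{M3} = (x + 3)^3, χ_{M4} = (x + 3)^3, χ_{M5} = (x + 3)^3.

{M1}: invariant factors x + 1, (x + 1)^2.

{M2, M3, M5}: invariant factors x + 3, (x + 3)^2.

{M4}: invariant factors x + 3, x + 3, x + 3.

Matrices are similar if and only if their invariant-factor lists agree; the partition into similarity classes is {M1}, {M2, M3, M5}, {M4}.

3 classes: {M1}, {M2, M3, M5}, {M4}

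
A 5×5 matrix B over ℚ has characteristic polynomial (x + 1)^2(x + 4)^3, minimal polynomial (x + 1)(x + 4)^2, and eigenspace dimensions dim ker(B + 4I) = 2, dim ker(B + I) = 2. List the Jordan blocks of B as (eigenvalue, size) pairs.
λ = -4: algebraic multiplicity 3 (exponent in χ_B), largest block size 2 (exponent in m_B), 2 blocks (geometric multiplicity). These force block sizes [2, 1].
λ = -1: algebraic multiplicity 2 (exponent in χ_B), largest block size 1 (exponent in m_B), 2 blocks (geometric multiplicity). These force block sizes [1, 1].

Jordan blocks: (-4, 2), (-4, 1), (-1, 1), (-1, 1)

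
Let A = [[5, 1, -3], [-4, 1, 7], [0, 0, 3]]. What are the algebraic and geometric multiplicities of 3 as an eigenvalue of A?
algebraic multiplicity 3, geometric multiplicity 1

The characteristic polynomial is (x - 3)^3, so the factor x - 3 appears with exponent 3: the algebraic multiplicity is 3.

rank(A - 3I) = 2, so the eigenspace has dimension 3 - 2 = 1: the geometric multiplicity is 1.

Since 1 < 3, A is not diagonalizable.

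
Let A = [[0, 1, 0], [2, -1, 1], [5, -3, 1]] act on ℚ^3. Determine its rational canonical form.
The invariant factors of A (the non-unit diagonal entries of the Smith normal form of xI - A over ℚ[x]) are x^3 - 3, each dividing the next. The characteristic polynomial is their product, x^3 - 3.

The rational canonical form is the block-diagonal matrix of companion matrices C(f_i):
R = [[0, 0, 3], [1, 0, 0], [0, 1, 0]].

Note the characteristic polynomial does not split into linear factors over ℚ, so A has no Jordan form over ℚ; the rational canonical form exists over any field.

R = [[0, 0, 3], [1, 0, 0], [0, 1, 0]]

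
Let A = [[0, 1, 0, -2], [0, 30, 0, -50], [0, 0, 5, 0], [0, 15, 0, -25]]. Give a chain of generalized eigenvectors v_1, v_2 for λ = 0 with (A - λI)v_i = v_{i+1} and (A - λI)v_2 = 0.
We seek v_1 ∈ ker(A^2) \ ker(A), then set v_{i+1} = A v_i.

One such chain is v_1 = [[0, -5, 0, -3]]^T, v_2 = [[1, 0, 0, 0]]^T. Check: A v_2 = [[0, 0, 0, 0]]^T = 0.

v_1 = [[0, -5, 0, -3]]^T, v_2 = [[1, 0, 0, 0]]^T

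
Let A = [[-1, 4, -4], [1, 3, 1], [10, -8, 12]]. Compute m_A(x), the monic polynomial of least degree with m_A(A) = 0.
The characteristic polynomial factors as (x - 5)^2(x - 4). The minimal polynomial is ∏(x - λ)^{k_λ} where k_λ is the size of the largest Jordan block at λ.

For λ = 4: rank(A - 4I) = 2, and the largest Jordan block has size 1 (the smallest k with rank((A - 4I)^k) = rank((A - 4I)^(k+1))).
For λ = 5: rank(A - 5I) = 2, and the largest Jordan block has size 2 (the smallest k with rank((A - 5I)^k) = rank((A - 5I)^(k+1))).

So m_A(x) = (x - 5)^2(x - 4).

m_A(x) = (x - 5)^2(x - 4)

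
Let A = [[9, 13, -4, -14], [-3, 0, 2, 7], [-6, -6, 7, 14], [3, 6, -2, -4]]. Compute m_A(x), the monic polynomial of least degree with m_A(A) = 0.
The characteristic polynomial factors as (x - 3)^4. The minimal polynomial is ∏(x - λ)^{k_λ} where k_λ is the size of the largest Jordan block at λ.

For λ = 3: rank(A - 3I) = 2, and the largest Jordan block has size 3 (the smallest k with rank((A - 3I)^k) = rank((A - 3I)^(k+1))).

So m_A(x) = (x - 3)^3.

m_A(x) = (x - 3)^3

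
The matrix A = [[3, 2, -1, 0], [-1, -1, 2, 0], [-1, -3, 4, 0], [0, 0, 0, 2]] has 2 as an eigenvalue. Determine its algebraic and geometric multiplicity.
algebraic multiplicity 4, geometric multiplicity 2

The characteristic polynomial is (x - 2)^4, so the factor x - 2 appears with exponent 4: the algebraic multiplicity is 4.

rank(A - 2I) = 2, so the eigenspace has dimension 4 - 2 = 2: the geometric multiplicity is 2.

Since 2 < 4, A is not diagonalizable.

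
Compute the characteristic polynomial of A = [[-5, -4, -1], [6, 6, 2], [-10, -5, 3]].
χ_A(x) = (x - 3)^2(x + 2)

xI - A = [[x + 5, 4, 1], [-6, x - 6, -2], [10, 5, x - 3]].

Expanding det(xI - A) along the first row:
det(xI - A) = + (x + 5)·det([[x - 6, -2], [5, x - 3]]) - (4)·det([[-6, -2], [10, x - 3]]) + (1)·det([[-6, x - 6], [10, 5]]).

Evaluating gives χ_A(x) = x^3 - 4x^2 - 3x + 18 = (x - 3)^2(x + 2).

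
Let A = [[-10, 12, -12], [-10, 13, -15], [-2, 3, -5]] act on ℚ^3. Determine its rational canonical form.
R = [[-2, 0, 0], [0, 0, 4], [0, 1, 0]]

The invariant factors of A (the non-unit diagonal entries of the Smith normal form of xI - A over ℚ[x]) are x + 2, (x - 2)(x + 2), each dividing the next. The characteristic polynomial is their product, (x - 2)(x + 2)^2.

The rational canonical form is the block-diagonal matrix of companion matrices C(f_i):
R = [[-2, 0, 0], [0, 0, 4], [0, 1, 0]].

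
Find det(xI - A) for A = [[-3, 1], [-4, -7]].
χ_A(x) = (x + 5)^2

xI - A = [[x + 3, -1], [4, x + 7]].

Expanding det(xI - A) along the first row:
det(xI - A) = + (x + 3)·det([[x + 7]]) - (-1)·det([[4]]).

Evaluating gives χ_A(x) = x^2 + 10x + 25 = (x + 5)^2.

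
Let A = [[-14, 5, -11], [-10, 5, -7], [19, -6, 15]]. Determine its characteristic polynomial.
xI - A = [[x + 14, -5, 11], [10, x - 5, 7], [-19, 6, x - 15]].

Expanding det(xI - A) along the first row:
det(xI - A) = + (x + 14)·det([[x - 5, 7], [6, x - 15]]) - (-5)·det([[10, 7], [-19, x - 15]]) + (11)·det([[10, x - 5], [-19, 6]]).

Evaluating gives χ_A(x) = x^3 - 6x^2 + 12x - 8 = (x - 2)^3.

χ_A(x) = (x - 2)^3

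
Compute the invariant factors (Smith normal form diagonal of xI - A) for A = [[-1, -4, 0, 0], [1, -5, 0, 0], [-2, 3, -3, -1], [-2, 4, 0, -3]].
The Jordan structure of A has elementary divisors (x + 3)^3, (x + 3). Arranging the block sizes at each eigenvalue in decreasing order and taking row products gives the invariant factors.

Invariant factors (smallest first, each dividing the next): x + 3, (x + 3)^3.

Check: the last factor (x + 3)^3 is the minimal polynomial, and the product (x + 3)^4 is the characteristic polynomial.

x + 3, (x + 3)^3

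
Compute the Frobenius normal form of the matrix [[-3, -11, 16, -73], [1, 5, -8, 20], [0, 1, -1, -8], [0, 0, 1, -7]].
The invariant factors of A (the non-unit diagonal entries of the Smith normal form of xI - A over ℚ[x]) are (x^2 + 3x - 3)^2, each dividing the next. The characteristic polynomial is their product, (x^2 + 3x - 3)^2.

The rational canonical form is the block-diagonal matrix of companion matrices C(f_i):
R = [[0, 0, 0, -9], [1, 0, 0, 18], [0, 1, 0, -3], [0, 0, 1, -6]].

Note the characteristic polynomial does not split into linear factors over ℚ, so A has no Jordan form over ℚ; the rational canonical form exists over any field.

R = [[0, 0, 0, -9], [1, 0, 0, 18], [0, 1, 0, -3], [0, 0, 1, -6]]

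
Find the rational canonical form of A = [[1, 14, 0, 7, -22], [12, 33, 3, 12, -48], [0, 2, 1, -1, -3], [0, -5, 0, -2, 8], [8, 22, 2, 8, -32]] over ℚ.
R = [[0, 0, 0, 0, 0], [1, 0, 0, 0, -5], [0, 1, 0, 0, 6], [0, 0, 1, 0, -1], [0, 0, 0, 1, 1]]

The invariant factors of A (the non-unit diagonal entries of the Smith normal form of xI - A over ℚ[x]) are x(x - 1)(x^3 + x - 5), each dividing the next. The characteristic polynomial is their product, x(x - 1)(x^3 + x - 5).

The rational canonical form is the block-diagonal matrix of companion matrices C(f_i):
R = [[0, 0, 0, 0, 0], [1, 0, 0, 0, -5], [0, 1, 0, 0, 6], [0, 0, 1, 0, -1], [0, 0, 0, 1, 1]].

Note the characteristic polynomial does not split into linear factors over ℚ, so A has no Jordan form over ℚ; the rational canonical form exists over any field.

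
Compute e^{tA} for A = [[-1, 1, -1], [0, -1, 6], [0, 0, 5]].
e^{tA} = [[e^{-t}, t*e^{-t}, -t*e^{-t}], [0, e^{-t}, (e^{6*t} - 1)*e^{-t}], [0, 0, e^{5*t}]]

A has Jordan form J = [[-1, 1, 0], [0, -1, 0], [0, 0, 5]] with A = PJP^{-1}, so e^{tA} = P e^{tJ} P^{-1}.

For a Jordan block J_k(λ), e^{tJ_k(λ)} = e^{λt} · (I + tN + t^2 N^2/2! + ... + t^{k-1} N^{k-1}/(k-1)!) where N is the nilpotent superdiagonal part.

Assembling the blocks and conjugating back gives the entries of e^{tA} as shown above.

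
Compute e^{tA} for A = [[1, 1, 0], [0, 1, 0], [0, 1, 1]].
A has Jordan form J = [[1, 1, 0], [0, 1, 0], [0, 0, 1]] with A = PJP^{-1}, so e^{tA} = P e^{tJ} P^{-1}.

For a Jordan block J_k(λ), e^{tJ_k(λ)} = e^{λt} · (I + tN + t^2 N^2/2! + ... + t^{k-1} N^{k-1}/(k-1)!) where N is the nilpotent superdiagonal part.

Assembling the blocks and conjugating back gives the entries of e^{tA} as shown above.

e^{tA} = [[e^{t}, t*e^{t}, 0], [0, e^{t}, 0], [0, t*e^{t}, e^{t}]]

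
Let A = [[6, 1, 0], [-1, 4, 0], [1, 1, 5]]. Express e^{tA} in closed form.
e^{tA} = [[(t + 1)*e^{5*t}, t*e^{5*t}, 0], [-t*e^{5*t}, (1 - t)*e^{5*t}, 0], [t*e^{5*t}, t*e^{5*t}, e^{5*t}]]

A has Jordan form J = [[5, 1, 0], [0, 5, 0], [0, 0, 5]] with A = PJP^{-1}, so e^{tA} = P e^{tJ} P^{-1}.

For a Jordan block J_k(λ), e^{tJ_k(λ)} = e^{λt} · (I + tN + t^2 N^2/2! + ... + t^{k-1} N^{k-1}/(k-1)!) where N is the nilpotent superdiagonal part.

Assembling the blocks and conjugating back gives the entries of e^{tA} as shown above.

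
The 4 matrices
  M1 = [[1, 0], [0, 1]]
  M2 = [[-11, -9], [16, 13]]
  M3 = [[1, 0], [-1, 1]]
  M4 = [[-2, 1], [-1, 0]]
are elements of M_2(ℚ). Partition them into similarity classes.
Characteristic polynomials: χ_{M1} = (x - 1)^2, χ_{M2} = (x - 1)^2, χ_{M3} = (x - 1)^2, χ_{M4} = (x + 1)^2.

{M1}: invariant factors x - 1, x - 1.

{M2, M3}: invariant factors (x - 1)^2.

{M4}: invariant factors (x + 1)^2.

Matrices are similar if and only if their invariant-factor lists agree; the partition into similarity classes is {M1}, {M2, M3}, {M4}.

3 classes: {M1}, {M2, M3}, {M4}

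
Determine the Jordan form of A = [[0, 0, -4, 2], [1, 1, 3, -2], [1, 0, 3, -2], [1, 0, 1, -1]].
The characteristic polynomial is det(xI - A) = x(x - 1)^3, so the eigenvalues are 0 (algebraic multiplicity 1), 1 (algebraic multiplicity 3).

For λ = 0: algebraic multiplicity 1 gives one 1×1 block.

For λ = 1: rank(A - I) = 2, rank((A - I)^2) = 1. The eigenspace has dimension 4 - 2 = 2, so there are 2 Jordan blocks; the rank sequence gives block sizes [2, 1].

Assembling the blocks gives the Jordan form J above.

J = [[0, 0, 0, 0], [0, 1, 1, 0], [0, 0, 1, 0], [0, 0, 0, 1]]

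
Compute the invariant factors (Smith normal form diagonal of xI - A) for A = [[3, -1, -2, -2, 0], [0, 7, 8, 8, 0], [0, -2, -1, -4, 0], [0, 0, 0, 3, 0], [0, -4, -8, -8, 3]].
x - 3, x - 3, x - 3, (x - 3)^2

The Jordan structure of A has elementary divisors (x - 3)^2, (x - 3), (x - 3), (x - 3). Arranging the block sizes at each eigenvalue in decreasing order and taking row products gives the invariant factors.

Invariant factors (smallest first, each dividing the next): x - 3, x - 3, x - 3, (x - 3)^2.

Check: the last factor (x - 3)^2 is the minimal polynomial, and the product (x - 3)^5 is the characteristic polynomial.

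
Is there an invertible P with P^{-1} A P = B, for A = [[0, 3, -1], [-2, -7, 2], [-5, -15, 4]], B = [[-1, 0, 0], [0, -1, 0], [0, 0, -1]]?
Both have characteristic polynomial (x + 1)^3, but the minimal polynomial of A is (x + 1)^2 while the minimal polynomial of B is x + 1. The minimal polynomial is a similarity invariant, so A and B are not similar.

No.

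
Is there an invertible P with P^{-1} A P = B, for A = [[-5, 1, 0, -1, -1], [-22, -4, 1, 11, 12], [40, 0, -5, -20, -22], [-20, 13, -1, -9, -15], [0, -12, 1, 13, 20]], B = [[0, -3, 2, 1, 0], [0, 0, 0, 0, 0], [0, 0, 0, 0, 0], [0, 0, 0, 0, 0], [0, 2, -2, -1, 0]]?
No.

trace(A) = -3 but trace(B) = 0. The trace is a similarity invariant, so A and B are not similar.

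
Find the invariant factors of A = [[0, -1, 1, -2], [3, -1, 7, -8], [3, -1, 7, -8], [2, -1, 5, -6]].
The Jordan structure of A has elementary divisors x^3, x. Arranging the block sizes at each eigenvalue in decreasing order and taking row products gives the invariant factors.

Invariant factors (smallest first, each dividing the next): x, x^3.

Check: the last factor x^3 is the minimal polynomial, and the product x^4 is the characteristic polynomial.

x, x^3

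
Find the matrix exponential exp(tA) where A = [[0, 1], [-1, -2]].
A has Jordan form J = [[-1, 1], [0, -1]] with A = PJP^{-1}, so e^{tA} = P e^{tJ} P^{-1}.

For a Jordan block J_k(λ), e^{tJ_k(λ)} = e^{λt} · (I + tN + t^2 N^2/2! + ... + t^{k-1} N^{k-1}/(k-1)!) where N is the nilpotent superdiagonal part.

Assembling the blocks and conjugating back gives the entries of e^{tA} as shown above.

e^{tA} = [[(t + 1)*e^{-t}, t*e^{-t}], [-t*e^{-t}, (1 - t)*e^{-t}]]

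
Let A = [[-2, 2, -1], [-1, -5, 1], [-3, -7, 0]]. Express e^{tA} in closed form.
A has Jordan form J = [[-3, 0, 0], [0, -2, 1], [0, 0, -2]] with A = PJP^{-1}, so e^{tA} = P e^{tJ} P^{-1}.

For a Jordan block J_k(λ), e^{tJ_k(λ)} = e^{λt} · (I + tN + t^2 N^2/2! + ... + t^{k-1} N^{k-1}/(k-1)!) where N is the nilpotent superdiagonal part.

Assembling the blocks and conjugating back gives the entries of e^{tA} as shown above.

e^{tA} = [[(t*e^{t} + 1)*e^{-3*t}, ((3*t - 1)*e^{t} + 1)*e^{-3*t}, -t*e^{-2*t}], [-t*e^{-2*t}, (1 - 3*t)*e^{-2*t}, t*e^{-2*t}], [(-(2*t + 1)*e^{t} + 1)*e^{-3*t}, (-(6*t + 1)*e^{t} + 1)*e^{-3*t}, (2*t + 1)*e^{-2*t}]]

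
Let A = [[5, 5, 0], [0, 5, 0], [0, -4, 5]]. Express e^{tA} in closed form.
A has Jordan form J = [[5, 1, 0], [0, 5, 0], [0, 0, 5]] with A = PJP^{-1}, so e^{tA} = P e^{tJ} P^{-1}.

For a Jordan block J_k(λ), e^{tJ_k(λ)} = e^{λt} · (I + tN + t^2 N^2/2! + ... + t^{k-1} N^{k-1}/(k-1)!) where N is the nilpotent superdiagonal part.

Assembling the blocks and conjugating back gives the entries of e^{tA} as shown above.

e^{tA} = [[e^{5*t}, 5*t*e^{5*t}, 0], [0, e^{5*t}, 0], [0, -4*t*e^{5*t}, e^{5*t}]]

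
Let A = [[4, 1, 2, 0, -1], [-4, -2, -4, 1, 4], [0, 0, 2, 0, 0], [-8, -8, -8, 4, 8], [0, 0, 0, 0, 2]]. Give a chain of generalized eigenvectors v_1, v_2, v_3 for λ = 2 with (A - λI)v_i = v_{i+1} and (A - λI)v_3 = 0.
We seek v_1 ∈ ker((A - 2I)^3) \ ker((A - 2I)^2), then set v_{i+1} = (A - 2I) v_i.

One such chain is v_1 = [[0, 0, 0, 1, 0]]^T, v_2 = [[0, 1, 0, 2, 0]]^T, v_3 = [[1, -2, 0, -4, 0]]^T. Check: (A - 2I) v_3 = [[0, 0, 0, 0, 0]]^T = 0.

v_1 = [[0, 0, 0, 1, 0]]^T, v_2 = [[0, 1, 0, 2, 0]]^T, v_3 = [[1, -2, 0, -4, 0]]^T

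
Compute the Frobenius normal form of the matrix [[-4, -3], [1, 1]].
The invariant factors of A (the non-unit diagonal entries of the Smith normal form of xI - A over ℚ[x]) are x^2 + 3x - 1, each dividing the next. The characteristic polynomial is their product, x^2 + 3x - 1.

The rational canonical form is the block-diagonal matrix of companion matrices C(f_i):
R = [[0, 1], [1, -3]].

Note the characteristic polynomial does not split into linear factors over ℚ, so A has no Jordan form over ℚ; the rational canonical form exists over any field.

R = [[0, 1], [1, -3]]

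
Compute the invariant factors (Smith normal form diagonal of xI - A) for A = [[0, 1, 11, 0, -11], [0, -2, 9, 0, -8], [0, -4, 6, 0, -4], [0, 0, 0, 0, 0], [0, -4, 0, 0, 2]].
The Jordan structure of A has elementary divisors x^3, x, (x - 6). Arranging the block sizes at each eigenvalue in decreasing order and taking row products gives the invariant factors.

Invariant factors (smallest first, each dividing the next): x, x^3(x - 6).

Check: the last factor x^3(x - 6) is the minimal polynomial, and the product x^4(x - 6) is the characteristic polynomial.

x, x^3(x - 6)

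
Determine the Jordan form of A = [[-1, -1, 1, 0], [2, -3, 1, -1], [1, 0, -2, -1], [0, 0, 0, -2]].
The characteristic polynomial is det(xI - A) = (x + 2)^4, so the eigenvalues are -2 (algebraic multiplicity 4).

For λ = -2: rank(A + 2I) = 2, rank((A + 2I)^2) = 1, rank((A + 2I)^3) = 0. The eigenspace has dimension 4 - 2 = 2, so there are 2 Jordan blocks; the rank sequence gives block sizes [3, 1].

Assembling the blocks gives the Jordan form J above.

J = [[-2, 1, 0, 0], [0, -2, 1, 0], [0, 0, -2, 0], [0, 0, 0, -2]]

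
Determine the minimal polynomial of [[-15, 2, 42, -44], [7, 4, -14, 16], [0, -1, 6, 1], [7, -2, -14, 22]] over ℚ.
m_A(x) = (x - 6)^2(x + 1)

The characteristic polynomial factors as (x - 6)^3(x + 1). The minimal polynomial is ∏(x - λ)^{k_λ} where k_λ is the size of the largest Jordan block at λ.

For λ = -1: rank(A + I) = 3, and the largest Jordan block has size 1 (the smallest k with rank((A + I)^k) = rank((A + I)^(k+1))).
For λ = 6: rank(A - 6I) = 2, and the largest Jordan block has size 2 (the smallest k with rank((A - 6I)^k) = rank((A - 6I)^(k+1))).

So m_A(x) = (x - 6)^2(x + 1).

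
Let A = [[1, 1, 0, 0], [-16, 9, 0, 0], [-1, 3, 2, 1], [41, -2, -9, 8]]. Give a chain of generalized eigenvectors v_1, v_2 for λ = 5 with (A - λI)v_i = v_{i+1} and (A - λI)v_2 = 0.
v_1 = [[-1, -3, -3, 2]]^T, v_2 = [[1, 4, 3, -2]]^T

We seek v_1 ∈ ker((A - 5I)^2) \ ker(A - 5I), then set v_{i+1} = (A - 5I) v_i.

One such chain is v_1 = [[-1, -3, -3, 2]]^T, v_2 = [[1, 4, 3, -2]]^T. Check: (A - 5I) v_2 = [[0, 0, 0, 0]]^T = 0.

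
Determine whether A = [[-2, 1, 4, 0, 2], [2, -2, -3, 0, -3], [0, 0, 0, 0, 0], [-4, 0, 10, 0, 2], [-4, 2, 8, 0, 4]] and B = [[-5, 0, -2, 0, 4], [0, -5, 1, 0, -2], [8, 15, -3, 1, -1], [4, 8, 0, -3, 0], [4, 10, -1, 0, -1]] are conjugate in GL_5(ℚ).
No.

trace(A) = 0 but trace(B) = -17. The trace is a similarity invariant, so A and B are not similar.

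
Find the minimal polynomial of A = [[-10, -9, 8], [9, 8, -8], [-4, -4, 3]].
m_A(x) = (x - 3)(x + 1)^2

The characteristic polynomial factors as (x - 3)(x + 1)^2. The minimal polynomial is ∏(x - λ)^{k_λ} where k_λ is the size of the largest Jordan block at λ.

For λ = -1: rank(A + I) = 2, and the largest Jordan block has size 2 (the smallest k with rank((A + I)^k) = rank((A + I)^(k+1))).
For λ = 3: rank(A - 3I) = 2, and the largest Jordan block has size 1 (the smallest k with rank((A - 3I)^k) = rank((A - 3I)^(k+1))).

So m_A(x) = (x - 3)(x + 1)^2.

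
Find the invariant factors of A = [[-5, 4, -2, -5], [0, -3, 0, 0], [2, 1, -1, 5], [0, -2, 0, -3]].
The Jordan structure of A has elementary divisors (x + 3)^2, (x + 3)^2. Arranging the block sizes at each eigenvalue in decreasing order and taking row products gives the invariant factors.

Invariant factors (smallest first, each dividing the next): (x + 3)^2, (x + 3)^2.

Check: the last factor (x + 3)^2 is the minimal polynomial, and the product (x + 3)^4 is the characteristic polynomial.

(x + 3)^2, (x + 3)^2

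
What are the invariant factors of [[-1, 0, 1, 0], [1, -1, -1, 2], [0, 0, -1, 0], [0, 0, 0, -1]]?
x + 1, (x + 1)^3

The Jordan structure of A has elementary divisors (x + 1)^3, (x + 1). Arranging the block sizes at each eigenvalue in decreasing order and taking row products gives the invariant factors.

Invariant factors (smallest first, each dividing the next): x + 1, (x + 1)^3.

Check: the last factor (x + 1)^3 is the minimal polynomial, and the product (x + 1)^4 is the characteristic polynomial.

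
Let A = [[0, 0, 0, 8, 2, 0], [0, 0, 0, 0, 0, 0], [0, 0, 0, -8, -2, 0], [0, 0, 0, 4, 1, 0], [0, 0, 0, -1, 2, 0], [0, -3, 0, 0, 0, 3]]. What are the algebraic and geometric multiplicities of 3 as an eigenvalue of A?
The characteristic polynomial is x^3(x - 3)^3, so the factor x - 3 appears with exponent 3: the algebraic multiplicity is 3.

rank(A - 3I) = 4, so the eigenspace has dimension 6 - 4 = 2: the geometric multiplicity is 2.

Since 2 < 3, A is not diagonalizable.

algebraic multiplicity 3, geometric multiplicity 2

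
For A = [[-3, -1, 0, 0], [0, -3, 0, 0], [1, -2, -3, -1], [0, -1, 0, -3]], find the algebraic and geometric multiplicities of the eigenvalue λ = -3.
The characteristic polynomial is (x + 3)^4, so the factor x + 3 appears with exponent 4: the algebraic multiplicity is 4.

rank(A + 3I) = 2, so the eigenspace has dimension 4 - 2 = 2: the geometric multiplicity is 2.

Since 2 < 4, A is not diagonalizable.

algebraic multiplicity 4, geometric multiplicity 2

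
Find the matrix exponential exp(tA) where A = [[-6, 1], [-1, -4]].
e^{tA} = [[(1 - t)*e^{-5*t}, t*e^{-5*t}], [-t*e^{-5*t}, (t + 1)*e^{-5*t}]]

A has Jordan form J = [[-5, 1], [0, -5]] with A = PJP^{-1}, so e^{tA} = P e^{tJ} P^{-1}.

For a Jordan block J_k(λ), e^{tJ_k(λ)} = e^{λt} · (I + tN + t^2 N^2/2! + ... + t^{k-1} N^{k-1}/(k-1)!) where N is the nilpotent superdiagonal part.

Assembling the blocks and conjugating back gives the entries of e^{tA} as shown above.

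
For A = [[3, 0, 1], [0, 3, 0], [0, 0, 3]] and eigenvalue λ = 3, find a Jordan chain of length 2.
We seek v_1 ∈ ker((A - 3I)^2) \ ker(A - 3I), then set v_{i+1} = (A - 3I) v_i.

One such chain is v_1 = [[0, 0, 1]]^T, v_2 = [[1, 0, 0]]^T. Check: (A - 3I) v_2 = [[0, 0, 0]]^T = 0.

v_1 = [[0, 0, 1]]^T, v_2 = [[1, 0, 0]]^T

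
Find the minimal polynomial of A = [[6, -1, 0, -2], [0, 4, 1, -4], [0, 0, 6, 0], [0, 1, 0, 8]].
The characteristic polynomial factors as (x - 6)^4. The minimal polynomial is ∏(x - λ)^{k_λ} where k_λ is the size of the largest Jordan block at λ.

For λ = 6: rank(A - 6I) = 2, and the largest Jordan block has size 3 (the smallest k with rank((A - 6I)^k) = rank((A - 6I)^(k+1))).

So m_A(x) = (x - 6)^3.

m_A(x) = (x - 6)^3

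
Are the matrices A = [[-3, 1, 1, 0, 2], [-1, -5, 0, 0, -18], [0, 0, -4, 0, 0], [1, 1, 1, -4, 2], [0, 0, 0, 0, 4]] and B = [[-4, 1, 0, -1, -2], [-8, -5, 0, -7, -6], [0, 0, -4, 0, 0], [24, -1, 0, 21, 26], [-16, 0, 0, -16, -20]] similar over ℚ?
Both have characteristic polynomial (x - 4)(x + 4)^4, but the minimal polynomial of A is (x - 4)(x + 4)^3 while the minimal polynomial of B is (x - 4)(x + 4)^2. The minimal polynomial is a similarity invariant, so A and B are not similar.

No.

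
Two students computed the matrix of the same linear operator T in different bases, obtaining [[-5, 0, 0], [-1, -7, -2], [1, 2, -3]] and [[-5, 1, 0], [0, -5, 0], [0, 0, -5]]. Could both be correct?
Yes.

Two matrices over a field are similar if and only if they have the same invariant factors.

Both A and B have characteristic polynomial (x + 5)^3 and minimal polynomial (x + 5)^2. Computing further, both have invariant factors x + 5, (x + 5)^2. Hence A and B are similar.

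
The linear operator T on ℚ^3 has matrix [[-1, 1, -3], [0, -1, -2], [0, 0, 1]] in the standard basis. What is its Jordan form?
The characteristic polynomial is det(xI - A) = (x - 1)(x + 1)^2, so the eigenvalues are -1 (algebraic multiplicity 2), 1 (algebraic multiplicity 1).

For λ = -1: rank(A + I) = 2, rank((A + I)^2) = 1. The eigenspace has dimension 3 - 2 = 1, so there is 1 Jordan block; the rank sequence gives block sizes [2].

For λ = 1: algebraic multiplicity 1 gives one 1×1 block.

Assembling the blocks gives the Jordan form J above.

J = [[-1, 1, 0], [0, -1, 0], [0, 0, 1]]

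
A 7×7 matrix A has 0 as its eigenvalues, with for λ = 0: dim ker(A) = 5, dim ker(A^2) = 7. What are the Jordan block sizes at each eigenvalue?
Jordan blocks: (0, 2), (0, 2), (0, 1), (0, 1), (0, 1)

λ = 0: successive nullity increments [5, 2] count blocks of size ≥ k; block sizes are [2, 2, 1, 1, 1].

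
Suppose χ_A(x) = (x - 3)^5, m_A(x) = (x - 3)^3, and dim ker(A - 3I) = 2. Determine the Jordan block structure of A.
Jordan blocks: (3, 3), (3, 2)

λ = 3: algebraic multiplicity 5 (exponent in χ_A), largest block size 3 (exponent in m_A), 2 blocks (geometric multiplicity). These force block sizes [3, 2].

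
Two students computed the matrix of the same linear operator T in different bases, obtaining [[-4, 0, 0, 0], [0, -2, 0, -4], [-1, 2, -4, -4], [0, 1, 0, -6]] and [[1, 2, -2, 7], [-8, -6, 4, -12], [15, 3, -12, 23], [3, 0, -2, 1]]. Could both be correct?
Yes.

Two matrices over a field are similar if and only if they have the same invariant factors.

Both A and B have characteristic polynomial (x + 4)^4 and minimal polynomial (x + 4)^2. Computing further, both have invariant factors (x + 4)^2, (x + 4)^2. Hence A and B are similar.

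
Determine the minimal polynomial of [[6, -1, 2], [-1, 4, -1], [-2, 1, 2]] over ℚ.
m_A(x) = (x - 4)^3

The characteristic polynomial factors as (x - 4)^3. The minimal polynomial is ∏(x - λ)^{k_λ} where k_λ is the size of the largest Jordan block at λ.

For λ = 4: rank(A - 4I) = 2, and the largest Jordan block has size 3 (the smallest k with rank((A - 4I)^k) = rank((A - 4I)^(k+1))).

So m_A(x) = (x - 4)^3.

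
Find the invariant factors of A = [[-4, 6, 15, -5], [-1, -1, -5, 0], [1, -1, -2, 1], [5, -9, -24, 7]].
x^2, x^2

The Jordan structure of A has elementary divisors x^2, x^2. Arranging the block sizes at each eigenvalue in decreasing order and taking row products gives the invariant factors.

Invariant factors (smallest first, each dividing the next): x^2, x^2.

Check: the last factor x^2 is the minimal polynomial, and the product x^4 is the characteristic polynomial.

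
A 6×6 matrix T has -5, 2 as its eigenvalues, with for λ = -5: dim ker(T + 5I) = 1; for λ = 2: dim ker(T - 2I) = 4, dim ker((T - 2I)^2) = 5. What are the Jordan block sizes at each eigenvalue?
λ = -5: successive nullity increments [1] count blocks of size ≥ k; block sizes are [1].
λ = 2: successive nullity increments [4, 1] count blocks of size ≥ k; block sizes are [2, 1, 1, 1].

Jordan blocks: (-5, 1), (2, 2), (2, 1), (2, 1), (2, 1)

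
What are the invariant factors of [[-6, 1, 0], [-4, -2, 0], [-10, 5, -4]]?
x + 4, (x + 4)^2

The Jordan structure of A has elementary divisors (x + 4)^2, (x + 4). Arranging the block sizes at each eigenvalue in decreasing order and taking row products gives the invariant factors.

Invariant factors (smallest first, each dividing the next): x + 4, (x + 4)^2.

Check: the last factor (x + 4)^2 is the minimal polynomial, and the product (x + 4)^3 is the characteristic polynomial.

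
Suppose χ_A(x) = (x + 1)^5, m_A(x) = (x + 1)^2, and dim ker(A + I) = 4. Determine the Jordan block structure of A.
λ = -1: algebraic multiplicity 5 (exponent in χ_A), largest block size 2 (exponent in m_A), 4 blocks (geometric multiplicity). These force block sizes [2, 1, 1, 1].

Jordan blocks: (-1, 2), (-1, 1), (-1, 1), (-1, 1)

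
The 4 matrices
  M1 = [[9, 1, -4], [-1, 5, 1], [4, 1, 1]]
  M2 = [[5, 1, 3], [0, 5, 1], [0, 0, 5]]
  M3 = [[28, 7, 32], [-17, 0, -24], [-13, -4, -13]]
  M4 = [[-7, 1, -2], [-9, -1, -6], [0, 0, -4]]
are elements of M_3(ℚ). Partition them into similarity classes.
Characteristic polynomials: χ_{M1} = (x - 5)^3, χ_{M2} = (x - 5)^3, χ_{M3} = (x - 5)^3, χ_{M4} = (x + 4)^3.

{M1, M2, M3}: invariant factors (x - 5)^3.

{M4}: invariant factors x + 4, (x + 4)^2.

Matrices are similar if and only if their invariant-factor lists agree; the partition into similarity classes is {M1, M2, M3}, {M4}.

2 classes: {M1, M2, M3}, {M4}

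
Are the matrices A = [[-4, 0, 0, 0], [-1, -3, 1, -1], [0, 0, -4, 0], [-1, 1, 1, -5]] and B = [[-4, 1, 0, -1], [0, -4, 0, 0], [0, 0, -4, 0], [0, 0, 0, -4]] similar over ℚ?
Two matrices over a field are similar if and only if they have the same invariant factors.

Both A and B have characteristic polynomial (x + 4)^4 and minimal polynomial (x + 4)^2. Computing further, both have invariant factors x + 4, x + 4, (x + 4)^2. Hence A and B are similar.

Yes.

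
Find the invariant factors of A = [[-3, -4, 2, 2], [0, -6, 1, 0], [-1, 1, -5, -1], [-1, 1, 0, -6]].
The Jordan structure of A has elementary divisors (x + 5)^3, (x + 5). Arranging the block sizes at each eigenvalue in decreasing order and taking row products gives the invariant factors.

Invariant factors (smallest first, each dividing the next): x + 5, (x + 5)^3.

Check: the last factor (x + 5)^3 is the minimal polynomial, and the product (x + 5)^4 is the characteristic polynomial.

x + 5, (x + 5)^3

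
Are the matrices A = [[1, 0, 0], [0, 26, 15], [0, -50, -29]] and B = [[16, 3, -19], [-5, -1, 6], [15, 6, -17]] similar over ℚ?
Both have characteristic polynomial (x - 1)^2(x + 4), but the minimal polynomial of A is (x - 1)(x + 4) while the minimal polynomial of B is (x - 1)^2(x + 4). The minimal polynomial is a similarity invariant, so A and B are not similar.

No.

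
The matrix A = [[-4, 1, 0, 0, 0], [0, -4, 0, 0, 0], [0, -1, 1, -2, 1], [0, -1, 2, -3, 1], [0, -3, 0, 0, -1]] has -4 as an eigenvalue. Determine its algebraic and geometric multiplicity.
The characteristic polynomial is (x + 1)^3(x + 4)^2, so the factor x + 4 appears with exponent 2: the algebraic multiplicity is 2.

rank(A + 4I) = 4, so the eigenspace has dimension 5 - 4 = 1: the geometric multiplicity is 1.

Since 1 < 2, A is not diagonalizable.

algebraic multiplicity 2, geometric multiplicity 1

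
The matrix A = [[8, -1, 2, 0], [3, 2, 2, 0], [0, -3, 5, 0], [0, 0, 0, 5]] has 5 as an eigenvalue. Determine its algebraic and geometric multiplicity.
algebraic multiplicity 4, geometric multiplicity 2

The characteristic polynomial is (x - 5)^4, so the factor x - 5 appears with exponent 4: the algebraic multiplicity is 4.

rank(A - 5I) = 2, so the eigenspace has dimension 4 - 2 = 2: the geometric multiplicity is 2.

Since 2 < 4, A is not diagonalizable.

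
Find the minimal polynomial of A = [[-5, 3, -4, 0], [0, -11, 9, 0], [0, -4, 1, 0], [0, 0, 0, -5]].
m_A(x) = (x + 5)^3

The characteristic polynomial factors as (x + 5)^4. The minimal polynomial is ∏(x - λ)^{k_λ} where k_λ is the size of the largest Jordan block at λ.

For λ = -5: rank(A + 5I) = 2, and the largest Jordan block has size 3 (the smallest k with rank((A + 5I)^k) = rank((A + 5I)^(k+1))).

So m_A(x) = (x + 5)^3.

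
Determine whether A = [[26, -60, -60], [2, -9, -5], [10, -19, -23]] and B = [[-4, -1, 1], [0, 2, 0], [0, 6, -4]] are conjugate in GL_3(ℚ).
Two matrices over a field are similar if and only if they have the same invariant factors.

Both A and B have characteristic polynomial (x - 2)(x + 4)^2 and minimal polynomial (x - 2)(x + 4)^2. Computing further, both have invariant factors (x - 2)(x + 4)^2. Hence A and B are similar.

Yes.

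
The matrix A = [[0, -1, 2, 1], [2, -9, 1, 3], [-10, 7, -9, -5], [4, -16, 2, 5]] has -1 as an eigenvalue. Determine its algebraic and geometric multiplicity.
The characteristic polynomial is (x + 1)(x + 4)^3, so the factor x + 1 appears with exponent 1: the algebraic multiplicity is 1.

rank(A + I) = 3, so the eigenspace has dimension 4 - 3 = 1: the geometric multiplicity is 1.

algebraic multiplicity 1, geometric multiplicity 1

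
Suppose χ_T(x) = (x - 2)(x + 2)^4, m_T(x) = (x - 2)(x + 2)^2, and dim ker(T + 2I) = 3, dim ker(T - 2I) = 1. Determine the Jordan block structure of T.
Jordan blocks: (-2, 2), (-2, 1), (-2, 1), (2, 1)

λ = -2: algebraic multiplicity 4 (exponent in χ_T), largest block size 2 (exponent in m_T), 3 blocks (geometric multiplicity). These force block sizes [2, 1, 1].
λ = 2: algebraic multiplicity 1 (exponent in χ_T), largest block size 1 (exponent in m_T), 1 block (geometric multiplicity). This forces block sizes [1].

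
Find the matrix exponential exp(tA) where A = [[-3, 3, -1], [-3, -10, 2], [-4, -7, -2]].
e^{tA} = [[(-t^2 + 4*t + 2)*e^{-5*t}/2, t*(3 - t)*e^{-5*t}, t*(t - 2)*e^{-5*t}/2], [t*(t - 6)*e^{-5*t}/2, (t^2 - 5*t + 1)*e^{-5*t}, t*(4 - t)*e^{-5*t}/2], [t*(t - 8)*e^{-5*t}/2, t*(t - 7)*e^{-5*t}, (-t^2 + 6*t + 2)*e^{-5*t}/2]]

A has Jordan form J = [[-5, 1, 0], [0, -5, 1], [0, 0, -5]] with A = PJP^{-1}, so e^{tA} = P e^{tJ} P^{-1}.

For a Jordan block J_k(λ), e^{tJ_k(λ)} = e^{λt} · (I + tN + t^2 N^2/2! + ... + t^{k-1} N^{k-1}/(k-1)!) where N is the nilpotent superdiagonal part.

Assembling the blocks and conjugating back gives the entries of e^{tA} as shown above.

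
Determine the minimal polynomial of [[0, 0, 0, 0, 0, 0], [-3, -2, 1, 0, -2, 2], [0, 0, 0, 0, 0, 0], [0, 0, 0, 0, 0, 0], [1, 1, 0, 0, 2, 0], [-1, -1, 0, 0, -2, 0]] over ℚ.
The characteristic polynomial factors as x^6. The minimal polynomial is ∏(x - λ)^{k_λ} where k_λ is the size of the largest Jordan block at λ.

For λ = 0: rank(A) = 2, and the largest Jordan block has size 3 (the smallest k with rank(A^k) = rank(A^(k+1))).

So m_A(x) = x^3.

m_A(x) = x^3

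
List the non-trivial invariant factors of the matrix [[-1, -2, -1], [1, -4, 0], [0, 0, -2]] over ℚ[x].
The Jordan structure of A has elementary divisors (x + 3), (x + 2)^2. Arranging the block sizes at each eigenvalue in decreasing order and taking row products gives the invariant factors.

Invariant factors (smallest first, each dividing the next): (x + 2)^2(x + 3).

Check: the last factor (x + 2)^2(x + 3) is the minimal polynomial, and the product (x + 2)^2(x + 3) is the characteristic polynomial.

(x + 2)^2(x + 3)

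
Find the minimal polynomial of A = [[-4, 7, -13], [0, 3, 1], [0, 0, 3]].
The characteristic polynomial factors as (x - 3)^2(x + 4). The minimal polynomial is ∏(x - λ)^{k_λ} where k_λ is the size of the largest Jordan block at λ.

For λ = -4: rank(A + 4I) = 2, and the largest Jordan block has size 1 (the smallest k with rank((A + 4I)^k) = rank((A + 4I)^(k+1))).
For λ = 3: rank(A - 3I) = 2, and the largest Jordan block has size 2 (the smallest k with rank((A - 3I)^k) = rank((A - 3I)^(k+1))).

So m_A(x) = (x - 3)^2(x + 4).

m_A(x) = (x - 3)^2(x + 4)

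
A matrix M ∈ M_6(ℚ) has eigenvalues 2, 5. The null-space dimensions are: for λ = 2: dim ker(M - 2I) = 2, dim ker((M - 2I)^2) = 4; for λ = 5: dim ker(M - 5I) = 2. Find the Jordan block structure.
Jordan blocks: (2, 2), (2, 2), (5, 1), (5, 1)

λ = 2: successive nullity increments [2, 2] count blocks of size ≥ k; block sizes are [2, 2].
λ = 5: successive nullity increments [2] count blocks of size ≥ k; block sizes are [1, 1].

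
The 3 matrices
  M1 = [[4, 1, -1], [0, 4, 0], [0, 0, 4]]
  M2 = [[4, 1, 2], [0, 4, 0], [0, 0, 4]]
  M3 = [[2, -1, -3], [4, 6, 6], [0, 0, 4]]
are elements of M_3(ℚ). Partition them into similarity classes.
1 class: {M1, M2, M3}

Characteristic polynomials: χ_{M1} = (x - 4)^3, χ_{M2} = (x - 4)^3, χ_{M3} = (x - 4)^3.

{M1, M2, M3}: invariant factors x - 4, (x - 4)^2.

Matrices are similar if and only if their invariant-factor lists agree; the partition into similarity classes is {M1, M2, M3}.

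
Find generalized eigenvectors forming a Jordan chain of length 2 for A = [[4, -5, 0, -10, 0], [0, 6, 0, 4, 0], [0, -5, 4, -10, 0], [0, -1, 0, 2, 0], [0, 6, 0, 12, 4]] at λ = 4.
v_1 = [[-6, 1, -6, 0, 2]]^T, v_2 = [[-5, 2, -5, -1, 6]]^T

We seek v_1 ∈ ker((A - 4I)^2) \ ker(A - 4I), then set v_{i+1} = (A - 4I) v_i.

One such chain is v_1 = [[-6, 1, -6, 0, 2]]^T, v_2 = [[-5, 2, -5, -1, 6]]^T. Check: (A - 4I) v_2 = [[0, 0, 0, 0, 0]]^T = 0.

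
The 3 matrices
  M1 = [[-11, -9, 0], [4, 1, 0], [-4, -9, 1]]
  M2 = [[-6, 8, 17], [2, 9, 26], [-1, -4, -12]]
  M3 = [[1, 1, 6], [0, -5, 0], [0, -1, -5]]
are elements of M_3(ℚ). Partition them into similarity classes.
Characteristic polynomials: χ_{M1} = (x - 1)(x + 5)^2, χ_{M2} = (x - 1)(x + 5)^2, χ_{M3} = (x - 1)(x + 5)^2.

{M1, M2, M3}: invariant factors (x - 1)(x + 5)^2.

Matrices are similar if and only if their invariant-factor lists agree; the partition into similarity classes is {M1, M2, M3}.

1 class: {M1, M2, M3}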